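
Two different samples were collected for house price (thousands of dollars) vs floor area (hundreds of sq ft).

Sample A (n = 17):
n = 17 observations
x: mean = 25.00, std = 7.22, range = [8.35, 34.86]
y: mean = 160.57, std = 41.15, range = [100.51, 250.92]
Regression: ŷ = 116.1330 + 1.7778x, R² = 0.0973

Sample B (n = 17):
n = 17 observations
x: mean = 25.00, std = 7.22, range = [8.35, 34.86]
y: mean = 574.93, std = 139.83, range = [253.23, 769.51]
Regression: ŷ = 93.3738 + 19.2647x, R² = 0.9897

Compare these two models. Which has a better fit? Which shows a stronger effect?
Model B has the better fit (R² = 0.9897 vs 0.0973). Model B shows the stronger effect (|β₁| = 19.2647 vs 1.7778).

Model Comparison:

Goodness of fit (R²):
- Model A: R² = 0.0973 → 9.73% of variance in house price explained
- Model B: R² = 0.9897 → 98.97% of variance in house price explained
- 0.9897 > 0.0973 → Model B has the better fit

Effect size (slope magnitude):
- Model A: β₁ = 1.7778 → predicted house price rises 1.7778 thousand dollars per additional hundred sq ft of floor area
- Model B: β₁ = 19.2647 → predicted house price rises 19.2647 thousand dollars per additional hundred sq ft of floor area
- |1.7778| < |19.2647| → Model B shows the stronger marginal effect

Note: A steeper slope doesn't make a better model if the scatter around the line is large.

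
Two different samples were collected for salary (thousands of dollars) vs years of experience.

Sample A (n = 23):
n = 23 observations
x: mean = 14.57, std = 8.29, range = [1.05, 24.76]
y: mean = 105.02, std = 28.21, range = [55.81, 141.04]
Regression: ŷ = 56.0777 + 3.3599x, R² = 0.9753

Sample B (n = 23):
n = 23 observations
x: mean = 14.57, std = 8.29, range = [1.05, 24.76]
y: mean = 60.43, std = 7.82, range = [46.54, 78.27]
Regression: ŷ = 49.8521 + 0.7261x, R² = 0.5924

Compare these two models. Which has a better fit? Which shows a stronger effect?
Model A has the better fit (R² = 0.9753 vs 0.5924). Model A shows the stronger effect (|β₁| = 3.3599 vs 0.7261).

Model Comparison:

Fit — compare R²:
- Model A: R² = 0.9753 → 97.53% of variance in salary explained
- Model B: R² = 0.5924 → 59.24% of variance in salary explained
- 0.9753 > 0.5924 → Model A has the better fit

Effect size (slope magnitude):
- Model A: β₁ = 3.3599 → predicted salary rises 3.3599 thousand dollars per additional year of experience
- Model B: β₁ = 0.7261 → predicted salary rises 0.7261 thousand dollars per additional year of experience
- |3.3599| > |0.7261| → Model A shows the stronger marginal effect

Note: A better fit (higher R²) doesn't necessarily mean a more important relationship.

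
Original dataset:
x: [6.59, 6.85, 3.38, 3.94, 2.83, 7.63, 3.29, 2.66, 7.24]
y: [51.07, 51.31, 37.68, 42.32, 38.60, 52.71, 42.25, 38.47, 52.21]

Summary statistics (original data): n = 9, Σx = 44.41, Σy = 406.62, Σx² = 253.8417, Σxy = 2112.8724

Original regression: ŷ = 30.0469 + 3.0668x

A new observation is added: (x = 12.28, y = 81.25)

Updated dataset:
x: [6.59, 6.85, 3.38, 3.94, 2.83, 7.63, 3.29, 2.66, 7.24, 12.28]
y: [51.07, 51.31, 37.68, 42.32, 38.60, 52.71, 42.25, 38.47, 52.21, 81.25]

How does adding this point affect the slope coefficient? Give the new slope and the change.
The slope changes from 3.0668 to 4.1421 (change of +1.0753, or +35.1%).

The new point has HIGH LEVERAGE: x = 12.28 is far from the original mean x̄ = 44.41/9 ≈ 4.93 (original range [2.66, 7.63]).

Step 1: Update the sums with the new point (n goes from 9 to 10)
Σx  = 44.41 + 12.28 = 56.69
Σy  = 406.62 + 81.25 = 487.87
Σx² = 253.8417 + 12.28² = 253.8417 + 150.7984 = 404.6401
Σxy = 2112.8724 + 12.28×81.25 = 2112.8724 + 997.7500 = 3110.6224

Step 2: Recompute the slope with b₁ = (nΣxy − ΣxΣy) / (nΣx² − (Σx)²)
Numerator   = 10×3110.6224 − 56.69×487.87 = 31106.2240 − 27657.3503 = 3448.8737
Denominator = 10×404.6401 − 56.69² = 4046.4010 − 3213.7561 = 832.6449
b₁(new) = 3448.8737 / 832.6449 = 4.1421

(Same formula on the original sums: (9×2112.8724 − 44.41×406.62) / (9×253.8417 − 44.41²) = 957.8574 / 312.3272 = 3.0668, matching the given fit.)

Step 3: Change in slope
Δβ₁ = 4.1421 − 3.0668 = +1.0753
Relative change = +1.0753 / 3.0668 × 100% = +35.1%
→ the slope increases when the point is added.

Because the point sits above the extension of the original line at a high-leverage x, it tilts the fit up.
In practice: refit with and without it and report both if conclusions differ; check such a point for data-entry or measurement error.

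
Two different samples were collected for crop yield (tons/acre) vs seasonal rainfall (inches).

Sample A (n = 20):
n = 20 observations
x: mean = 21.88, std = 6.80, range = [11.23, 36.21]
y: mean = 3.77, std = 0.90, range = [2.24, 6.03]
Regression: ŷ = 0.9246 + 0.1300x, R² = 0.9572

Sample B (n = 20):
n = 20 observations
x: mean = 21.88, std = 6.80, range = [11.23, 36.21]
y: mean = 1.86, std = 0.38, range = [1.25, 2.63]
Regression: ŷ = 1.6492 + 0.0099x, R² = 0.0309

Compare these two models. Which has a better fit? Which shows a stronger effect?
Model A has the better fit (R² = 0.9572 vs 0.0309). Model A shows the stronger effect (|β₁| = 0.1300 vs 0.0099).

Model Comparison:

Goodness of fit (R²):
- Model A: R² = 0.9572 → 95.72% of variance in crop yield explained
- Model B: R² = 0.0309 → 3.09% of variance in crop yield explained
- 0.9572 > 0.0309 → Model A has the better fit

Strength of effect — compare |β₁|:
- Model A: β₁ = 0.1300 → predicted crop yield rises 0.1300 tons/acre per additional inch of rainfall
- Model B: β₁ = 0.0099 → predicted crop yield rises 0.0099 tons/acre per additional inch of rainfall
- |0.1300| > |0.0099| → Model A shows the stronger marginal effect

Note: A steeper slope doesn't make a better model if the scatter around the line is large.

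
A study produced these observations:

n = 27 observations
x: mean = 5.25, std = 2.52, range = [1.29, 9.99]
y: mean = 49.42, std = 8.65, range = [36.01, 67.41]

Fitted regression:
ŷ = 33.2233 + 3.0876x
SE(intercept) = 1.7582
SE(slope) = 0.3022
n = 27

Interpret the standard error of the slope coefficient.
SE(slope) = 0.3022 measures the uncertainty in the estimated slope. The coefficient is estimated precisely (SE/|β̂₁| = 9.8%).

What SE measures:
- The standard error quantifies the sampling variability of the coefficient estimate
- It is the estimated standard deviation of β̂₁ across hypothetical repeated samples of the same size
- Smaller SE → more precise estimate

Relative precision:
- SE / |β̂₁| = 0.3022 / 3.0876 = 9.8%
- Rule of thumb (under 20%: precise; 20% to under 50%: moderately precise; 50% or more: imprecise) → precise

Rough 95% range (±2 SE): 3.0876 ± 0.6044 → (2.4832, 3.6920).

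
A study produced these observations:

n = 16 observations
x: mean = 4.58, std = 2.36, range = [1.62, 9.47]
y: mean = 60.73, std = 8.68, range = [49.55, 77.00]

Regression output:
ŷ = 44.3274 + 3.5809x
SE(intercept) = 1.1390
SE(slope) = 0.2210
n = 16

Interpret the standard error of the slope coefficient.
SE(slope) = 0.2210 measures the uncertainty in the estimated slope. The coefficient is estimated precisely (SE/|β̂₁| = 6.2%).

SE(β̂₁) = s / √Sxx, where s is the residual standard deviation and Sxx = Σ(x − x̄)². It is the yardstick for how far β̂₁ = 3.5809 could plausibly be from the true slope.

Relative precision:
- SE / |β̂₁| = 0.2210 / 3.5809 = 6.2%
- Rule of thumb (under 20%: precise; 20% to under 50%: moderately precise; 50% or more: imprecise) → precise

Rough 95% range (±2 SE): 3.5809 ± 0.4420 → (3.1389, 4.0229).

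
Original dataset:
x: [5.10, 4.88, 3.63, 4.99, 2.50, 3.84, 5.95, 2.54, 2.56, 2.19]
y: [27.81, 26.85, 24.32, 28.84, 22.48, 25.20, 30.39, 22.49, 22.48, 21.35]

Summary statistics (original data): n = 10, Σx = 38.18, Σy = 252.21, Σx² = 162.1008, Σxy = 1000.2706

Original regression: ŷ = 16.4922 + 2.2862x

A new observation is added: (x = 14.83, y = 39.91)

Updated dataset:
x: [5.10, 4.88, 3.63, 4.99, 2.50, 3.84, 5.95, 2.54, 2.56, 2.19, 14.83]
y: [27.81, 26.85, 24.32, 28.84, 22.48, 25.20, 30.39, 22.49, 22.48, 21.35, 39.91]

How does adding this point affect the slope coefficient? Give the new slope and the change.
Adding the point moves β₁ from 2.2862 to 1.4568, i.e. it decreases by 0.8294 (-36.3%).

The new point has HIGH LEVERAGE: x = 14.83 is far from the original mean x̄ = 38.18/10 ≈ 3.82 (original range [2.19, 5.95]).

Step 1: Update the sums with the new point (n goes from 10 to 11)
Σx  = 38.18 + 14.83 = 53.01
Σy  = 252.21 + 39.91 = 292.12
Σx² = 162.1008 + 14.83² = 162.1008 + 219.9289 = 382.0297
Σxy = 1000.2706 + 14.83×39.91 = 1000.2706 + 591.8653 = 1592.1359

Step 2: Recompute the slope with b₁ = (nΣxy − ΣxΣy) / (nΣx² − (Σx)²)
Numerator   = 11×1592.1359 − 53.01×292.12 = 17513.4949 − 15485.2812 = 2028.2137
Denominator = 11×382.0297 − 53.01² = 4202.3267 − 2810.0601 = 1392.2666
b₁(new) = 2028.2137 / 1392.2666 = 1.4568

(Same formula on the original sums: (10×1000.2706 − 38.18×252.21) / (10×162.1008 − 38.18²) = 373.3282 / 163.2956 = 2.2862, matching the given fit.)

Step 3: Change in slope
Δβ₁ = 1.4568 − 2.2862 = -0.8294
Relative change = -0.8294 / 2.2862 × 100% = -36.3%
→ the slope decreases when the point is added.

Because the point sits below the extension of the original line at a high-leverage x, it tilts the fit down.
In practice: refit with and without it and report both if conclusions differ; check such a point for data-entry or measurement error.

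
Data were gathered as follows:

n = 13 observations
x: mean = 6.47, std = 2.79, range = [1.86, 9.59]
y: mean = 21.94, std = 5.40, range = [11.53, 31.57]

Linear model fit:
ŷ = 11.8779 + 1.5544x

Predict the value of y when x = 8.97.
ŷ = 25.8209

To predict y for x = 8.97, substitute into the regression equation:

ŷ = 11.8779 + 1.5544 × 8.97
ŷ = 11.8779 + 13.9430
ŷ = 25.8209

This is a point prediction; actual observations scatter around it by roughly the residual standard deviation.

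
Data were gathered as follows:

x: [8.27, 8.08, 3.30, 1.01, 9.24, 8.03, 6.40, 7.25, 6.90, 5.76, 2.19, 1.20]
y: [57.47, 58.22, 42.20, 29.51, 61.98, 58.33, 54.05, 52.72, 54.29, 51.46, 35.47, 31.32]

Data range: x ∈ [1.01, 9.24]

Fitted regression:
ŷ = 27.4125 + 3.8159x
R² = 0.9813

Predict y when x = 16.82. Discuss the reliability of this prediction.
ŷ = 91.5959, but this is extrapolation (above the data range [1.01, 9.24]) and may be unreliable.

Prediction calculation:
ŷ = 27.4125 + 3.8159 × 16.82
ŷ = 91.5959

Reliability:
- Data range: x ∈ [1.01, 9.24]
- Prediction point: x = 16.82 is 7.58 units above the observed range → this is EXTRAPOLATION, not interpolation

Why that matters here:
- R² describes fit only over the sampled x values; it says nothing about behaviour beyond them
- The linear relationship may not hold outside the observed range
- Real relationships often flatten, saturate, or turn nonlinear at extremes

The R² = 0.9813 only validates the fit within [1.01, 9.24]; treat ŷ = 91.5959 with caution.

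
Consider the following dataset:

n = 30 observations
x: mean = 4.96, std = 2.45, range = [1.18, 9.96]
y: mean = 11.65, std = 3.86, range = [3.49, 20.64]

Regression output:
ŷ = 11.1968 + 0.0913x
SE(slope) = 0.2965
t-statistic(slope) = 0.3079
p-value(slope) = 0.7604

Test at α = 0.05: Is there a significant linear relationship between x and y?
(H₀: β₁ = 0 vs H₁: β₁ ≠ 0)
p-value = 0.7604 ≥ α = 0.05, so we fail to reject H₀. The relationship is not significant.

Hypothesis test for the slope coefficient:

H₀: β₁ = 0 (no linear relationship)
H₁: β₁ ≠ 0 (linear relationship exists)

Test statistic: t = β̂₁ / SE(β̂₁) = 0.0913 / 0.2965 = 0.3079

The p-value (0.7604) is the probability, under H₀, of a t-statistic at least as extreme as |t| = 0.3079 (two-sided, df = n − 2 = 28).

Decision rule: reject H₀ if p-value < α.
p-value = 0.7604 ≥ α = 0.05 → fail to reject H₀.

There is not sufficient evidence at the 5% significance level to conclude that a linear relationship exists between x and y.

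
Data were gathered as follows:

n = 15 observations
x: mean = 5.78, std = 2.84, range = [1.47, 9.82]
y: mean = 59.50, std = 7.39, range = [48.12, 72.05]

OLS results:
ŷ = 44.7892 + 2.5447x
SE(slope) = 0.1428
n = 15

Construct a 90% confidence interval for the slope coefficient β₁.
The 90% CI for β₁ is (2.2918, 2.7976)

Confidence interval for the slope:

The 90% CI for β₁ is: β̂₁ ± t*(α/2, n-2) × SE(β̂₁)

Step 1: Find critical t-value
- Confidence level = 0.9
- Degrees of freedom = n - 2 = 15 - 2 = 13
- t*(α/2, 13) = 1.7709

Step 2: Calculate margin of error
Margin = 1.7709 × 0.1428 = 0.2529

Step 3: Construct interval
CI = 2.5447 ± 0.2529
CI = (2.2918, 2.7976)

Interpretation: each one-unit increase in x is associated with a change in mean y of between 2.2918 and 2.7976, with 90% confidence.
The interval does not include 0, suggesting a significant linear relationship.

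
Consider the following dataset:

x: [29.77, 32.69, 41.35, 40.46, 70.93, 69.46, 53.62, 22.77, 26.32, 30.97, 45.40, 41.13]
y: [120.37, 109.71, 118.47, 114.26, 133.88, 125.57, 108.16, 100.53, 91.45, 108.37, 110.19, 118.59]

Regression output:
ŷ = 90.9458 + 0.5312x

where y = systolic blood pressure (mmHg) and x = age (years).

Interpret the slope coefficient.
On average, blood pressure is about 0.5312 mmHg higher for every extra year of age.

The slope β₁ = 0.5312 gives the rate at which the fitted blood pressure changes with age.

Interpretation:
- Age up by 1 year → predicted blood pressure increases by 0.5312 mmHg
- This is a linear approximation: the same per-unit change is assumed across the whole observed x range

(β₀ = 90.9458 is the fitted value at x = 0 and is not part of the slope interpretation.)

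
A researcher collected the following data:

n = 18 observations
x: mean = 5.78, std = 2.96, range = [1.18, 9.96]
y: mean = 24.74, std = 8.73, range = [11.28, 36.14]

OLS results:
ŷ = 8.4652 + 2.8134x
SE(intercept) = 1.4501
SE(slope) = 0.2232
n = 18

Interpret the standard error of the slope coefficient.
The slope 2.8134 is pinned down to within about ±0.2232 (one SE) by these data — relative uncertainty 7.9%, i.e. precise.

What SE measures:
- The standard error quantifies the sampling variability of the coefficient estimate
- It is the estimated standard deviation of β̂₁ across hypothetical repeated samples of the same size
- Smaller SE → more precise estimate

Relative precision:
- SE / |β̂₁| = 0.2232 / 2.8134 = 7.9%
- Rule of thumb (under 20%: precise; 20% to under 50%: moderately precise; 50% or more: imprecise) → precise

Link to interval estimation: a confidence interval for β₁ is β̂₁ ± t* × 0.2232, so SE sets the half-width per unit of t*.

What drives SE(β̂₁): larger n (here n = 18) → smaller SE.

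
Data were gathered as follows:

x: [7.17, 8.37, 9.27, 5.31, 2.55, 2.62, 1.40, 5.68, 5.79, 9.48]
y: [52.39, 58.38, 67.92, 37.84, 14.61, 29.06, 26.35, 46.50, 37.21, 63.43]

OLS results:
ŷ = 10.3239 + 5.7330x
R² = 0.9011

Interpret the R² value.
The model explains 90.11% of the variance in y (R² = 0.9011), leaving 9.89% unexplained; the fit is strong.

The coefficient of determination R² is the fraction of the total variation in y that the fitted line accounts for.

Here R² = 0.9011:
- Explained: 90.11% of the variation in y
- Unexplained (residual): 100% − 90.11% = 9.89%
- Rule of thumb (below 0.3 weak; 0.3 to below 0.7 moderate; 0.7 and above strong) → strong

Calculation: R² = 1 − (SS_res / SS_tot), where SS_res is the sum of squared residuals and SS_tot the total sum of squares.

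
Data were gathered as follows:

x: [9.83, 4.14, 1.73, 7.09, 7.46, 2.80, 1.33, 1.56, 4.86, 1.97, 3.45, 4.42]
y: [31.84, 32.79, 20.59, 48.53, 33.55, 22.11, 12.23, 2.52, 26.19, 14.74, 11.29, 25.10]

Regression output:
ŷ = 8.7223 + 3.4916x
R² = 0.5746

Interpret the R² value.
About 57.46% of the variability in y is accounted for by the regression on x (R² = 0.5746) — a moderate linear fit.

The coefficient of determination R² is the fraction of the total variation in y that the fitted line accounts for.

Here R² = 0.5746:
- Explained: 57.46% of the variation in y
- Unexplained (residual): 100% − 57.46% = 42.54%
- Rule of thumb (below 0.3 weak; 0.3 to below 0.7 moderate; 0.7 and above strong) → moderate

Equivalently, for simple linear regression R² = r², so |r| = √0.5746 ≈ 0.7580.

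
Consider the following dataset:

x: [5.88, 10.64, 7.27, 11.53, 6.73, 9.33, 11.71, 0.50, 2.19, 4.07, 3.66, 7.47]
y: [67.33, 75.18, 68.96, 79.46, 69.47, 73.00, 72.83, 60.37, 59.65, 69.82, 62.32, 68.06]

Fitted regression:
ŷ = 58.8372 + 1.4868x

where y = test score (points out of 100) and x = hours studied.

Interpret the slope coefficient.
An increase of one hour in study time is associated with a 1.4868 points increase in predicted test score.

The slope β₁ = 1.4868 gives the rate at which the fitted test score changes with study time.

Interpretation:
- Study time up by 1 hour → predicted test score increases by 1.4868 points
- This is a linear approximation: the same per-unit change is assumed across the whole observed x range
- The slope describes association in these data, not necessarily a causal effect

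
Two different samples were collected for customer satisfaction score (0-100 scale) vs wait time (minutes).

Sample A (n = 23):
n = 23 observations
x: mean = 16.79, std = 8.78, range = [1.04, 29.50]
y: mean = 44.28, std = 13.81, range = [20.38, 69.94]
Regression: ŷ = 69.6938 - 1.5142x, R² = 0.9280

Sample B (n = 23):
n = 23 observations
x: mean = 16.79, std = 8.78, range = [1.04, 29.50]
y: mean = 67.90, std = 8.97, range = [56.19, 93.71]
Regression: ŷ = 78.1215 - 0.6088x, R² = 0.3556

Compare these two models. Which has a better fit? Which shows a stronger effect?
Model A has the better fit (R² = 0.9280 vs 0.3556). Model A shows the stronger effect (|β₁| = 1.5142 vs 0.6088).

Model Comparison:

Which explains more variance? (R²)
- Model A: R² = 0.9280 → 92.80% of variance in satisfaction score explained
- Model B: R² = 0.3556 → 35.56% of variance in satisfaction score explained
- 0.9280 > 0.3556 → Model A has the better fit

Which has the larger per-minute effect? (|β₁|)
- Model A: β₁ = -1.5142 → predicted satisfaction score falls 1.5142 points per additional minute of wait time
- Model B: β₁ = -0.6088 → predicted satisfaction score falls 0.6088 points per additional minute of wait time
- |-1.5142| > |-0.6088| → Model A shows the stronger marginal effect

Notes:
- The two samples could reflect different populations, time periods, or measurement quality.
- R² measures how tightly points cluster around the line; β₁ measures how steep the line is — they answer different questions.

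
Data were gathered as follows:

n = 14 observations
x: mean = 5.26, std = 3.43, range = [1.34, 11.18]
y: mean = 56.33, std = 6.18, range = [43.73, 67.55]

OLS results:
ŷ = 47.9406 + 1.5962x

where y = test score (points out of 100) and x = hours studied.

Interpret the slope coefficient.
On average, test score is about 1.5962 points higher for every extra hour of study time.

The slope coefficient β₁ = 1.5962 represents the marginal effect of study time on test score.

Interpretation:
- Study time up by 1 hour → predicted test score increases by 1.5962 points
- The effect is assumed constant over the observed range of x (linearity)

The intercept β₀ = 47.9406 is the predicted test score when study time = 0; since the smallest observed x is 1.34, this is an extrapolation and mainly anchors the line.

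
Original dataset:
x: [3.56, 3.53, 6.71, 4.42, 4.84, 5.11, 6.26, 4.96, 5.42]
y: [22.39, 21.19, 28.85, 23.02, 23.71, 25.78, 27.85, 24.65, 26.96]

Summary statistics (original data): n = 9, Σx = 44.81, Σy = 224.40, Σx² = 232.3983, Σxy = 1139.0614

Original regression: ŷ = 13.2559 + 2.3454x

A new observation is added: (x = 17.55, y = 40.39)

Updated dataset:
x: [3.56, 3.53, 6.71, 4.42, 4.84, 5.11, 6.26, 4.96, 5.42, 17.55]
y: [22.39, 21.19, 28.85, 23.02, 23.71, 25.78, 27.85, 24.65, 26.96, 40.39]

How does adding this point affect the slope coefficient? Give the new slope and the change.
New slope β₁ = 1.2980 versus 2.3454 before: a change of -1.0474 (-44.7%).

The new point has HIGH LEVERAGE: x = 17.55 is far from the original mean x̄ = 44.81/9 ≈ 4.98 (original range [3.53, 6.71]).

Step 1: Update the sums with the new point (n goes from 9 to 10)
Σx  = 44.81 + 17.55 = 62.36
Σy  = 224.40 + 40.39 = 264.79
Σx² = 232.3983 + 17.55² = 232.3983 + 308.0025 = 540.4008
Σxy = 1139.0614 + 17.55×40.39 = 1139.0614 + 708.8445 = 1847.9059

Step 2: Recompute the slope with b₁ = (nΣxy − ΣxΣy) / (nΣx² − (Σx)²)
Numerator   = 10×1847.9059 − 62.36×264.79 = 18479.0590 − 16512.3044 = 1966.7546
Denominator = 10×540.4008 − 62.36² = 5404.0080 − 3888.7696 = 1515.2384
b₁(new) = 1966.7546 / 1515.2384 = 1.2980

(Same formula on the original sums: (9×1139.0614 − 44.81×224.40) / (9×232.3983 − 44.81²) = 196.1886 / 83.6486 = 2.3454, matching the given fit.)

Step 3: Change in slope
Δβ₁ = 1.2980 − 2.3454 = -1.0474
Relative change = -1.0474 / 2.3454 × 100% = -44.7%
→ the slope decreases when the point is added.

A high-leverage point only changes the slope if it is off the original line; here y = 40.39 is below the original trend, so the slope decreases.
In practice: refit with and without it and report both if conclusions differ.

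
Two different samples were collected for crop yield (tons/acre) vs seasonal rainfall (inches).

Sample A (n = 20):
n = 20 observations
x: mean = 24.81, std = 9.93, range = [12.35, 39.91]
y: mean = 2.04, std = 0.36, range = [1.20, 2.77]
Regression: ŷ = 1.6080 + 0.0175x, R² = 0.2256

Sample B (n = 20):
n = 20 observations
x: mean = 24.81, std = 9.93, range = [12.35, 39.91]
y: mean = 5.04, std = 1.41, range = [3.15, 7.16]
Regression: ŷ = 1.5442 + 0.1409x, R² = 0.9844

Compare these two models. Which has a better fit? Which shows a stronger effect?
Model B has the better fit (R² = 0.9844 vs 0.2256). Model B shows the stronger effect (|β₁| = 0.1409 vs 0.0175).

Model Comparison:

Goodness of fit (R²):
- Model A: R² = 0.2256 → 22.56% of variance in crop yield explained
- Model B: R² = 0.9844 → 98.44% of variance in crop yield explained
- 0.9844 > 0.2256 → Model B has the better fit

Which has the larger per-inch effect? (|β₁|)
- Model A: β₁ = 0.0175 → predicted crop yield rises 0.0175 tons/acre per additional inch of rainfall
- Model B: β₁ = 0.1409 → predicted crop yield rises 0.1409 tons/acre per additional inch of rainfall
- |0.0175| < |0.1409| → Model B shows the stronger marginal effect

Notes:
- The two samples could reflect different populations, time periods, or measurement quality.
- A steeper slope doesn't make a better model if the scatter around the line is large.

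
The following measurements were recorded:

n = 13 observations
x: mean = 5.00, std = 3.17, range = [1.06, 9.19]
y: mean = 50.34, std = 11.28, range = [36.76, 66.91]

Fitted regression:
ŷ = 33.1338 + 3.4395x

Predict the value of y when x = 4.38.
ŷ = 48.1988

To predict y for x = 4.38, substitute into the regression equation:

ŷ = 33.1338 + 3.4395 × 4.38
ŷ = 33.1338 + 15.0650
ŷ = 48.1988

This is the fitted mean response at that x — an individual observation would come with a wider prediction interval.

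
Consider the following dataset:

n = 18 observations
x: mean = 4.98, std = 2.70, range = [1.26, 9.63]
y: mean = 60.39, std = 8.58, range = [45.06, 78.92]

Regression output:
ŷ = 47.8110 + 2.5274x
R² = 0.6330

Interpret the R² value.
About 63.30% of the variability in y is accounted for by the regression on x (R² = 0.6330) — a moderate linear fit.

R² = 1 − SS_res/SS_tot compares the residual scatter to the total scatter of y about its mean.

Here R² = 0.6330:
- Explained: 63.30% of the variation in y
- Unexplained (residual): 100% − 63.30% = 36.70%
- Rule of thumb (below 0.3 weak; 0.3 to below 0.7 moderate; 0.7 and above strong) → moderate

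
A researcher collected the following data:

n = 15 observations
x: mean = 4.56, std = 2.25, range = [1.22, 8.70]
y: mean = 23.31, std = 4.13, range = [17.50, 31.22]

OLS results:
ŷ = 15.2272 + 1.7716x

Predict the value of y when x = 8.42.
ŷ = 30.1441

Plug x = 8.42 into the fitted line:

ŷ = 15.2272 + 1.7716 × 8.42
ŷ = 15.2272 + 14.9169
ŷ = 30.1441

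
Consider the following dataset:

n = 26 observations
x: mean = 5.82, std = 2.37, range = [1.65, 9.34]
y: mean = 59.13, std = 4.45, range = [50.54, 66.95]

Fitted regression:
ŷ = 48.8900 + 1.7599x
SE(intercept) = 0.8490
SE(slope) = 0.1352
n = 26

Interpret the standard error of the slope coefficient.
SE(β̂₁) = 0.1352 is the estimated standard deviation of the slope estimate across repeated samples; relative to β̂₁ = 1.7599 that is 7.7%, a precise estimate.

SE(β̂₁) = 0.1352 says: if we drew many samples of n = 26 from the same population and refit each time, the fitted slopes would scatter with a standard deviation of roughly 0.1352 around the true β₁.

Relative precision:
- SE / |β̂₁| = 0.1352 / 1.7599 = 7.7%
- Rule of thumb (under 20%: precise; 20% to under 50%: moderately precise; 50% or more: imprecise) → precise

Rough 95% range (±2 SE): 1.7599 ± 0.2704 → (1.4895, 2.0303).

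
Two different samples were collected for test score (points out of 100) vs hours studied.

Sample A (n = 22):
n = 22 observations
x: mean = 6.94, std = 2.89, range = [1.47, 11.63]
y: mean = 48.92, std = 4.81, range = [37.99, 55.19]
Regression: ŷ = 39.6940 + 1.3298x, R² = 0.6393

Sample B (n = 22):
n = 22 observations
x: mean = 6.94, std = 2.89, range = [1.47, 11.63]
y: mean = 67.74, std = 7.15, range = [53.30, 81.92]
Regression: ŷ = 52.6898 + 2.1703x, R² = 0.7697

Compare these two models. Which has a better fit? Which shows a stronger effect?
Model B has the better fit (R² = 0.7697 vs 0.6393). Model B shows the stronger effect (|β₁| = 2.1703 vs 1.3298).

Model Comparison:

Goodness of fit (R²):
- Model A: R² = 0.6393 → 63.93% of variance in test score explained
- Model B: R² = 0.7697 → 76.97% of variance in test score explained
- 0.7697 > 0.6393 → Model B has the better fit

Which has the larger per-hour effect? (|β₁|)
- Model A: β₁ = 1.3298 → predicted test score rises 1.3298 points per additional hour of study time
- Model B: β₁ = 2.1703 → predicted test score rises 2.1703 points per additional hour of study time
- |1.3298| < |2.1703| → Model B shows the stronger marginal effect

Notes:
- R² measures how tightly points cluster around the line; β₁ measures how steep the line is — they answer different questions.
- The two samples could reflect different populations, time periods, or measurement quality.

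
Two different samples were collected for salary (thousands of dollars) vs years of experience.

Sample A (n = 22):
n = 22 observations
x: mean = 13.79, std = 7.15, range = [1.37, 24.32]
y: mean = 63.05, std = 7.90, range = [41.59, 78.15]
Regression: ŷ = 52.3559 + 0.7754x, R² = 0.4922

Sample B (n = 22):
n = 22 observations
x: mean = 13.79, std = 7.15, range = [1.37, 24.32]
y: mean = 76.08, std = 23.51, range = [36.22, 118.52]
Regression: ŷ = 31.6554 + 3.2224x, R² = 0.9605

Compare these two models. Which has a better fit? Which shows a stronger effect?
Model B has the better fit (R² = 0.9605 vs 0.4922). Model B shows the stronger effect (|β₁| = 3.2224 vs 0.7754).

Model Comparison:

Goodness of fit (R²):
- Model A: R² = 0.4922 → 49.22% of variance in salary explained
- Model B: R² = 0.9605 → 96.05% of variance in salary explained
- 0.9605 > 0.4922 → Model B has the better fit

Effect size (slope magnitude):
- Model A: β₁ = 0.7754 → predicted salary rises 0.7754 thousand dollars per additional year of experience
- Model B: β₁ = 3.2224 → predicted salary rises 3.2224 thousand dollars per additional year of experience
- |0.7754| < |3.2224| → Model B shows the stronger marginal effect

Note: A better fit (higher R²) doesn't necessarily mean a more important relationship.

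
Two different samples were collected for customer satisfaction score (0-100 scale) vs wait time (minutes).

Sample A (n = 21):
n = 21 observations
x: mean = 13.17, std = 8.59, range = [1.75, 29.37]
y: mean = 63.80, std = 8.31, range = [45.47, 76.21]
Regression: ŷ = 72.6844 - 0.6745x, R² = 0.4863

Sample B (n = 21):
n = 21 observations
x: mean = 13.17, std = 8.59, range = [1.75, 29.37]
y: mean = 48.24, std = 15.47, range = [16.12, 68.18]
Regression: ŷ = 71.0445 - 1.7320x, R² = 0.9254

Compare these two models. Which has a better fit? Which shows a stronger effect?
Model B has the better fit (R² = 0.9254 vs 0.4863). Model B shows the stronger effect (|β₁| = 1.7320 vs 0.6745).

Model Comparison:

Goodness of fit (R²):
- Model A: R² = 0.4863 → 48.63% of variance in satisfaction score explained
- Model B: R² = 0.9254 → 92.54% of variance in satisfaction score explained
- 0.9254 > 0.4863 → Model B has the better fit

Effect size (slope magnitude):
- Model A: β₁ = -0.6745 → predicted satisfaction score falls 0.6745 points per additional minute of wait time
- Model B: β₁ = -1.7320 → predicted satisfaction score falls 1.7320 points per additional minute of wait time
- |-0.6745| < |-1.7320| → Model B shows the stronger marginal effect

Notes:
- A better fit (higher R²) doesn't necessarily mean a more important relationship.
- The two samples could reflect different populations, time periods, or measurement quality.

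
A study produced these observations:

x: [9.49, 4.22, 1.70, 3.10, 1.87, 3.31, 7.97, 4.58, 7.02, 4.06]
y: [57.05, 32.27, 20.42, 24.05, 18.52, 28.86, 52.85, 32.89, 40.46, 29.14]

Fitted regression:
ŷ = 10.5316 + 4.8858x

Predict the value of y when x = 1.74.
ŷ = 19.0329

x = 1.74 lies inside the observed range [1.70, 9.49], so the fitted equation applies directly:

ŷ = 10.5316 + 4.8858 × 1.74
ŷ = 10.5316 + 8.5013
ŷ = 19.0329

This is the fitted mean response at that x — an individual observation would come with a wider prediction interval.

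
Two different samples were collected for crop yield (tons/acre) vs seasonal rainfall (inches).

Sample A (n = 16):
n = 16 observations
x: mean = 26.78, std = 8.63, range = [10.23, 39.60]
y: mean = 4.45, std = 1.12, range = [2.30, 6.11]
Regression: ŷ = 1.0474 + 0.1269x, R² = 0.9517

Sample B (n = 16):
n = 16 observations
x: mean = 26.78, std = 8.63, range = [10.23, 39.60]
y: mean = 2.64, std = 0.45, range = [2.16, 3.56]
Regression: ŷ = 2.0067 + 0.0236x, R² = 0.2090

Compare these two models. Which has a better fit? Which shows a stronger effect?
Model A has the better fit (R² = 0.9517 vs 0.2090). Model A shows the stronger effect (|β₁| = 0.1269 vs 0.0236).

Model Comparison:

Fit — compare R²:
- Model A: R² = 0.9517 → 95.17% of variance in crop yield explained
- Model B: R² = 0.2090 → 20.90% of variance in crop yield explained
- 0.9517 > 0.2090 → Model A has the better fit

Effect size (slope magnitude):
- Model A: β₁ = 0.1269 → predicted crop yield rises 0.1269 tons/acre per additional inch of rainfall
- Model B: β₁ = 0.0236 → predicted crop yield rises 0.0236 tons/acre per additional inch of rainfall
- |0.1269| > |0.0236| → Model A shows the stronger marginal effect

Notes:
- A better fit (higher R²) doesn't necessarily mean a more important relationship.
- A steeper slope doesn't make a better model if the scatter around the line is large.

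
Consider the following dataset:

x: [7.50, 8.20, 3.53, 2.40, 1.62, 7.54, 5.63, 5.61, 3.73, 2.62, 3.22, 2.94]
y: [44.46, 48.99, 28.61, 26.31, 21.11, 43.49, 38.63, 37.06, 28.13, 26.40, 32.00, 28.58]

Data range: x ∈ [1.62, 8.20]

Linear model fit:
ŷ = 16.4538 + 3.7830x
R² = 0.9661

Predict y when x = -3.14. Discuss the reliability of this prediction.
ŷ = 4.5752 (extrapolation — x = -3.14 lies outside [1.62, 8.20], so reliability is low).

Prediction calculation:
ŷ = 16.4538 + 3.7830 × (-3.14)
ŷ = 4.5752

Reliability:
- Data range: x ∈ [1.62, 8.20]
- Prediction point: x = -3.14 is 4.76 units below the observed range → this is EXTRAPOLATION, not interpolation

Why that matters here:
- The linear relationship may not hold outside the observed range
- There are no observations near this x to validate the fitted line there
- The standard error of prediction grows with (x − x̄)², and x = -3.14 is far from x̄ = 4.54

Report the number if required, but flag clearly that it is an extrapolation.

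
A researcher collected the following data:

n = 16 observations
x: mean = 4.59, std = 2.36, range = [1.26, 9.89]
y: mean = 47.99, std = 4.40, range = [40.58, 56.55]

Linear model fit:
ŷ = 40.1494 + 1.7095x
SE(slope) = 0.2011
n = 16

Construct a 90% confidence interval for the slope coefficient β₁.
The 90% CI for β₁ is (1.3553, 2.0637)

Confidence interval for the slope:

The 90% CI for β₁ is: β̂₁ ± t*(α/2, n-2) × SE(β̂₁)

Step 1: Find critical t-value
- Confidence level = 0.9
- Degrees of freedom = n - 2 = 16 - 2 = 14
- t*(α/2, 14) = 1.7613

Step 2: Calculate margin of error
Margin = 1.7613 × 0.2011 = 0.3542

Step 3: Construct interval
CI = 1.7095 ± 0.3542
CI = (1.3553, 2.0637)

Interpretation: We are 90% confident that the true slope β₁ lies between 1.3553 and 2.0637.
Since 0 is outside the interval, a two-sided test at α = 0.10 would reject H₀: β₁ = 0.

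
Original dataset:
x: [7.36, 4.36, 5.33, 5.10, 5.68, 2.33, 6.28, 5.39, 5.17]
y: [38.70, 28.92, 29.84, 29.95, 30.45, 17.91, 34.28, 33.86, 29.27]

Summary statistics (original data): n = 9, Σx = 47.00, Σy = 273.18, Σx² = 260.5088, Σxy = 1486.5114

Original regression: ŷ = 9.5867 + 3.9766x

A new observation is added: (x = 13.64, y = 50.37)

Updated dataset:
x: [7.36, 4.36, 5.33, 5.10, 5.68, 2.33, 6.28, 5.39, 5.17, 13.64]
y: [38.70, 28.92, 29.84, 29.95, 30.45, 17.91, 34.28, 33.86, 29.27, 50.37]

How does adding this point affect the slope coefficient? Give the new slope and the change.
The slope changes from 3.9766 to 2.6834 (change of -1.2932, or -32.5%).

The new point has HIGH LEVERAGE: x = 13.64 is far from the original mean x̄ = 47.00/9 ≈ 5.22 (original range [2.33, 7.36]).

Step 1: Update the sums with the new point (n goes from 9 to 10)
Σx  = 47.00 + 13.64 = 60.64
Σy  = 273.18 + 50.37 = 323.55
Σx² = 260.5088 + 13.64² = 260.5088 + 186.0496 = 446.5584
Σxy = 1486.5114 + 13.64×50.37 = 1486.5114 + 687.0468 = 2173.5582

Step 2: Recompute the slope with b₁ = (nΣxy − ΣxΣy) / (nΣx² − (Σx)²)
Numerator   = 10×2173.5582 − 60.64×323.55 = 21735.5820 − 19620.0720 = 2115.5100
Denominator = 10×446.5584 − 60.64² = 4465.5840 − 3677.2096 = 788.3744
b₁(new) = 2115.5100 / 788.3744 = 2.6834

(Same formula on the original sums: (9×1486.5114 − 47.00×273.18) / (9×260.5088 − 47.00²) = 539.1426 / 135.5792 = 3.9766, matching the given fit.)

Step 3: Change in slope
Δβ₁ = 2.6834 − 3.9766 = -1.2932
Relative change = -1.2932 / 3.9766 × 100% = -32.5%
→ the slope decreases when the point is added.

A high-leverage point only changes the slope if it is off the original line; here y = 50.37 is below the original trend, so the slope decreases.
In practice: refit with and without it and report both if conclusions differ; investigate whether it comes from the same population as the rest of the sample.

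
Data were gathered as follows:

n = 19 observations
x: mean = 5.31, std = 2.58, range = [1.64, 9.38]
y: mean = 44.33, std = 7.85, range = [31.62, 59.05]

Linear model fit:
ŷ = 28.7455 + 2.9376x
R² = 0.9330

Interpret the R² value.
The model explains 93.30% of the variance in y (R² = 0.9330), leaving 6.70% unexplained; the fit is strong.

The coefficient of determination R² is the fraction of the total variation in y that the fitted line accounts for.

Here R² = 0.9330:
- Explained: 93.30% of the variation in y
- Unexplained (residual): 100% − 93.30% = 6.70%
- Rule of thumb (below 0.3 weak; 0.3 to below 0.7 moderate; 0.7 and above strong) → strong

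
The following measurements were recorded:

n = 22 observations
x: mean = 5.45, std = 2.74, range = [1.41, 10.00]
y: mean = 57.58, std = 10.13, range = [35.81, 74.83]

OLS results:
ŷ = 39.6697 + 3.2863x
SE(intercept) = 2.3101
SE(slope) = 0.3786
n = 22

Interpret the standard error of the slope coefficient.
SE(slope) = 0.3786 measures the uncertainty in the estimated slope. The coefficient is estimated precisely (SE/|β̂₁| = 11.5%).

What SE measures:
- The standard error quantifies the sampling variability of the coefficient estimate
- It is the estimated standard deviation of β̂₁ across hypothetical repeated samples of the same size
- Smaller SE → more precise estimate

Relative precision:
- SE / |β̂₁| = 0.3786 / 3.2863 = 11.5%
- Rule of thumb (under 20%: precise; 20% to under 50%: moderately precise; 50% or more: imprecise) → precise

Rough 95% range (±2 SE): 3.2863 ± 0.7572 → (2.5291, 4.0435).

What drives SE(β̂₁): larger n (here n = 22) → smaller SE; more residual scatter → larger SE; wider spread of x values → smaller SE.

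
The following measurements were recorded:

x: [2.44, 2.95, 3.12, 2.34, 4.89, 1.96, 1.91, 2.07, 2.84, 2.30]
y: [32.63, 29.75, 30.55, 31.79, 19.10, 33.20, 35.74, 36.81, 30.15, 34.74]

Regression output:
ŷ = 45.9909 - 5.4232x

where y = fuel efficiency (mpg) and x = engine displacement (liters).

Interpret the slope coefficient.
On average, fuel efficiency is about 5.4232 mpg lower for every extra liter of engine displacement.

β₁ = -5.4232 is the change in predicted fuel efficiency (mpg) per additional liter of engine displacement.

Interpretation:
- Engine displacement up by 1 liter → predicted fuel efficiency decreases by 5.4232 mpg
- The effect is assumed constant over the observed range of x (linearity)

(β₀ = 45.9909 is the fitted value at x = 0 and is not part of the slope interpretation.)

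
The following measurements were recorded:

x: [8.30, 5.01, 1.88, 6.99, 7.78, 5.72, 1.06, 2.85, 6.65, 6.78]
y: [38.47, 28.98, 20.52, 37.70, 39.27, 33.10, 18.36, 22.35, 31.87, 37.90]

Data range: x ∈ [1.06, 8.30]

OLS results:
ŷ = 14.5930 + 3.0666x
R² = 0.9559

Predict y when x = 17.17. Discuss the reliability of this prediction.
ŷ = 67.2465 (extrapolation — x = 17.17 lies outside [1.06, 8.30], so reliability is low).

Prediction calculation:
ŷ = 14.5930 + 3.0666 × 17.17
ŷ = 67.2465

Reliability:
- Data range: x ∈ [1.06, 8.30]
- Prediction point: x = 17.17 is 8.87 units above the observed range → this is EXTRAPOLATION, not interpolation

Why that matters here:
- R² describes fit only over the sampled x values; it says nothing about behaviour beyond them
- The standard error of prediction grows with (x − x̄)², and x = 17.17 is far from x̄ = 5.30
- There are no observations near this x to validate the fitted line there

Report the number if required, but flag clearly that it is an extrapolation.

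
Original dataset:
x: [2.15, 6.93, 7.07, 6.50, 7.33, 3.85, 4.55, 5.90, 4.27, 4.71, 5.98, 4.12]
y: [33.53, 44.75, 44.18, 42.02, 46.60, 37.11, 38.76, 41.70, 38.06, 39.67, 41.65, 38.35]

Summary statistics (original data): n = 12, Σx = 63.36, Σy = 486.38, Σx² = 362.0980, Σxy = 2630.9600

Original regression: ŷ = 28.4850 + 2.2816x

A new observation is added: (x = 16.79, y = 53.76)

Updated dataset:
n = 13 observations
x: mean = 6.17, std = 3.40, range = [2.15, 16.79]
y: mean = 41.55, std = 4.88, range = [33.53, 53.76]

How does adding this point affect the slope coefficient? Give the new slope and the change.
The slope changes from 2.2816 to 1.3575 (change of -0.9241, or -40.5%).

x = 16.79 lies well outside the original x-range [2.15, 7.33] (x̄ ≈ 5.28), so this observation has high leverage and can move the slope substantially.

Step 1: Update the sums with the new point (n goes from 12 to 13)
Σx  = 63.36 + 16.79 = 80.15
Σy  = 486.38 + 53.76 = 540.14
Σx² = 362.0980 + 16.79² = 362.0980 + 281.9041 = 644.0021
Σxy = 2630.9600 + 16.79×53.76 = 2630.9600 + 902.6304 = 3533.5904

Step 2: Recompute the slope with b₁ = (nΣxy − ΣxΣy) / (nΣx² − (Σx)²)
Numerator   = 13×3533.5904 − 80.15×540.14 = 45936.6752 − 43292.2210 = 2644.4542
Denominator = 13×644.0021 − 80.15² = 8372.0273 − 6424.0225 = 1948.0048
b₁(new) = 2644.4542 / 1948.0048 = 1.3575

(Same formula on the original sums: (12×2630.9600 − 63.36×486.38) / (12×362.0980 − 63.36²) = 754.4832 / 330.6864 = 2.2816, matching the given fit.)

Step 3: Change in slope
Δβ₁ = 1.3575 − 2.2816 = -0.9241
Relative change = -0.9241 / 2.2816 × 100% = -40.5%
→ the slope decreases when the point is added.

A high-leverage point only changes the slope if it is off the original line; here y = 53.76 is below the original trend, so the slope decreases.
In practice: investigate whether it comes from the same population as the rest of the sample; check such a point for data-entry or measurement error.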